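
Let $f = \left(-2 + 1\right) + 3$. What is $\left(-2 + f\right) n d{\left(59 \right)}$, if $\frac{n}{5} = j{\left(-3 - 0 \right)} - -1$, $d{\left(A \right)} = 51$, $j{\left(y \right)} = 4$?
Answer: $0$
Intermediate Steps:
$f = 2$ ($f = -1 + 3 = 2$)
$n = 25$ ($n = 5 \left(4 - -1\right) = 5 \left(4 + 1\right) = 5 \cdot 5 = 25$)
$\left(-2 + f\right) n d{\left(59 \right)} = \left(-2 + 2\right) 25 \cdot 51 = 0 \cdot 25 \cdot 51 = 0 \cdot 51 = 0$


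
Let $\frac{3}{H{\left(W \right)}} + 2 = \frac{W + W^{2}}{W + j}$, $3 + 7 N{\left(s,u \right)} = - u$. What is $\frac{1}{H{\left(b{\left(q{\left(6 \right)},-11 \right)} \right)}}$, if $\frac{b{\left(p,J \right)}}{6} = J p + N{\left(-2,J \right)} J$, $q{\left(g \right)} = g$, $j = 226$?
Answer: $- \frac{5445476}{18039} \approx -301.87$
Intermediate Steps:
$N{\left(s,u \right)} = - \frac{3}{7} - \frac{u}{7}$ ($N{\left(s,u \right)} = - \frac{3}{7} + \frac{\left(-1\right) u}{7} = - \frac{3}{7} - \frac{u}{7}$)
$b{\left(p,J \right)} = 6 J p + 6 J \left(- \frac{3}{7} - \frac{J}{7}\right)$ ($b{\left(p,J \right)} = 6 \left(J p + \left(- \frac{3}{7} - \frac{J}{7}\right) J\right) = 6 \left(J p + J \left(- \frac{3}{7} - \frac{J}{7}\right)\right) = 6 J p + 6 J \left(- \frac{3}{7} - \frac{J}{7}\right)$)
$H{\left(W \right)} = \frac{3}{-2 + \frac{W + W^{2}}{226 + W}}$ ($H{\left(W \right)} = \frac{3}{-2 + \frac{W + W^{2}}{W + 226}} = \frac{3}{-2 + \frac{W + W^{2}}{226 + W}}$)
$\frac{1}{H{\left(b{\left(q{\left(6 \right)},-11 \right)} \right)}} = \frac{1}{3 \frac{1}{-452 + \left(\frac{6}{7} \left(-11\right) \left(-3 - -11 + 7 \cdot 6\right)\right)^{2} - \frac{6}{7} \left(-11\right) \left(-3 - -11 + 7 \cdot 6\right)} \left(226 + \frac{6}{7} \left(-11\right) \left(-3 - -11 + 7 \cdot 6\right)\right)} = \frac{1}{3 \frac{1}{-452 + \left(\frac{6}{7} \left(-11\right) \left(-3 + 11 + 42\right)\right)^{2} - \frac{6}{7} \left(-11\right) \left(-3 + 11 + 42\right)} \left(226 + \frac{6}{7} \left(-11\right) \left(-3 + 11 + 42\right)\right)} = \frac{1}{3 \frac{1}{-452 + \left(\frac{6}{7} \left(-11\right) 50\right)^{2} - \frac{6}{7} \left(-11\right) 50} \left(226 + \frac{6}{7} \left(-11\right) 50\right)} = \frac{1}{3 \frac{1}{-452 + \left(- \frac{3300}{7}\right)^{2} - - \frac{3300}{7}} \left(226 - \frac{3300}{7}\right)} = \frac{1}{3 \frac{1}{-452 + \frac{10890000}{49} + \frac{3300}{7}} \left(- \frac{1718}{7}\right)} = \frac{1}{3 \frac{1}{\frac{10890952}{49}} \left(- \frac{1718}{7}\right)} = \frac{1}{3 \cdot \frac{49}{10890952} \left(- \frac{1718}{7}\right)} = \frac{1}{- \frac{18039}{5445476}} = - \frac{5445476}{18039}$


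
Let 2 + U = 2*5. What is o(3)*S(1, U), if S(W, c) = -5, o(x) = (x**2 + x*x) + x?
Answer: -105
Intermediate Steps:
U = 8 (U = -2 + 2*5 = -2 + 10 = 8)
o(x) = x + 2*x**2 (o(x) = (x**2 + x**2) + x = 2*x**2 + x = x + 2*x**2)
o(3)*S(1, U) = (3*(1 + 2*3))*(-5) = (3*(1 + 6))*(-5) = (3*7)*(-5) = 21*(-5) = -105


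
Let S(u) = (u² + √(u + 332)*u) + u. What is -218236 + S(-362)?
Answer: -87554 - 362*I*√30 ≈ -87554.0 - 1982.8*I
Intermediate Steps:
S(u) = u + u² + u*√(332 + u) (S(u) = (u² + √(332 + u)*u) + u = (u² + u*√(332 + u)) + u = u + u² + u*√(332 + u))
-218236 + S(-362) = -218236 - 362*(1 - 362 + √(332 - 362)) = -218236 - 362*(1 - 362 + √(-30)) = -218236 - 362*(1 - 362 + I*√30) = -218236 - 362*(-361 + I*√30) = -218236 + (130682 - 362*I*√30) = -87554 - 362*I*√30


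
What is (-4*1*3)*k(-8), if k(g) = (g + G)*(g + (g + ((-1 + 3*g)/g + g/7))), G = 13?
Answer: 11775/14 ≈ 841.07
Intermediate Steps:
k(g) = (13 + g)*(15*g/7 + (-1 + 3*g)/g) (k(g) = (g + 13)*(g + (g + ((-1 + 3*g)/g + g/7))) = (13 + g)*(g + (g + ((-1 + 3*g)/g + g*(⅐)))) = (13 + g)*(g + (g + ((-1 + 3*g)/g + g/7))) = (13 + g)*(g + (g + (g/7 + (-1 + 3*g)/g))) = (13 + g)*(g + (8*g/7 + (-1 + 3*g)/g)) = (13 + g)*(15*g/7 + (-1 + 3*g)/g))
(-4*1*3)*k(-8) = (-4*1*3)*((⅐)*(-91 - 8*(266 + 15*(-8)² + 216*(-8)))/(-8)) = (-4*3)*((⅐)*(-⅛)*(-91 - 8*(266 + 15*64 - 1728))) = -12*(-1)*(-91 - 8*(266 + 960 - 1728))/(7*8) = -12*(-1)*(-91 - 8*(-502))/(7*8) = -12*(-1)*(-91 + 4016)/(7*8) = -12*(-1)*3925/(7*8) = -12*(-3925/56) = 11775/14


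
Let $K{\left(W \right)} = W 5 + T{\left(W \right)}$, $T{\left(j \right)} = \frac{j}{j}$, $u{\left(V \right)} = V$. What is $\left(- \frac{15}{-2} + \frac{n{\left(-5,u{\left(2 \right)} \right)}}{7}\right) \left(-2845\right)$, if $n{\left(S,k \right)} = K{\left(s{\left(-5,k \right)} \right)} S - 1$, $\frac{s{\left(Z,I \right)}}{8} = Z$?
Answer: $- \frac{850655}{2} \approx -4.2533 \cdot 10^{5}$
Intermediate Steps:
$T{\left(j \right)} = 1$
$s{\left(Z,I \right)} = 8 Z$
$K{\left(W \right)} = 1 + 5 W$ ($K{\left(W \right)} = W 5 + 1 = 5 W + 1 = 1 + 5 W$)
$n{\left(S,k \right)} = -1 - 199 S$ ($n{\left(S,k \right)} = \left(1 + 5 \cdot 8 \left(-5\right)\right) S - 1 = \left(1 + 5 \left(-40\right)\right) S - 1 = \left(1 - 200\right) S - 1 = - 199 S - 1 = -1 - 199 S$)
$\left(- \frac{15}{-2} + \frac{n{\left(-5,u{\left(2 \right)} \right)}}{7}\right) \left(-2845\right) = \left(- \frac{15}{-2} + \frac{-1 - -995}{7}\right) \left(-2845\right) = \left(\left(-15\right) \left(- \frac{1}{2}\right) + \left(-1 + 995\right) \frac{1}{7}\right) \left(-2845\right) = \left(\frac{15}{2} + 994 \cdot \frac{1}{7}\right) \left(-2845\right) = \left(\frac{15}{2} + 142\right) \left(-2845\right) = \frac{299}{2} \left(-2845\right) = - \frac{850655}{2}$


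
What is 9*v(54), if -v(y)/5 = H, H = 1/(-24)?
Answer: 15/8 ≈ 1.8750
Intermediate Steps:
H = -1/24 ≈ -0.041667
v(y) = 5/24 (v(y) = -5*(-1/24) = 5/24)
9*v(54) = 9*(5/24) = 15/8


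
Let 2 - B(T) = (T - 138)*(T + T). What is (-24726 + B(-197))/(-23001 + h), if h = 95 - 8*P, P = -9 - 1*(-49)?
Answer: 26119/3871 ≈ 6.7474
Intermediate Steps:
P = 40 (P = -9 + 49 = 40)
B(T) = 2 - 2*T*(-138 + T) (B(T) = 2 - (T - 138)*(T + T) = 2 - (-138 + T)*2*T = 2 - 2*T*(-138 + T))
h = -225 (h = 95 - 8*40 = 95 - 320 = -225)
(-24726 + B(-197))/(-23001 + h) = (-24726 + (2 - 2*(-197)**2 + 276*(-197)))/(-23001 - 225) = (-24726 + (2 - 2*38809 - 54372))/(-23226) = (-24726 + (2 - 77618 - 54372))*(-1/23226) = (-24726 - 131988)*(-1/23226) = -156714*(-1/23226) = 26119/3871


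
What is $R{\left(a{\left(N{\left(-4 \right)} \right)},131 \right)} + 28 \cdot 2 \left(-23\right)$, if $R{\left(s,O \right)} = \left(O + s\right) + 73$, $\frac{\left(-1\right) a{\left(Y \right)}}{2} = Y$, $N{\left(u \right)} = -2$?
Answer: $-1080$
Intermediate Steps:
$a{\left(Y \right)} = - 2 Y$
$R{\left(s,O \right)} = 73 + O + s$
$R{\left(a{\left(N{\left(-4 \right)} \right)},131 \right)} + 28 \cdot 2 \left(-23\right) = \left(73 + 131 - -4\right) + 28 \cdot 2 \left(-23\right) = \left(73 + 131 + 4\right) + 56 \left(-23\right) = 208 - 1288 = -1080$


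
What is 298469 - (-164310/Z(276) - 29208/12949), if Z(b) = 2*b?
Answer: 15475034911/51796 ≈ 2.9877e+5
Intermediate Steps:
298469 - (-164310/Z(276) - 29208/12949) = 298469 - (-164310/(2*276) - 29208/12949) = 298469 - (-164310/552 - 29208*1/12949) = 298469 - (-164310*1/552 - 29208/12949) = 298469 - (-27385/92 - 29208/12949) = 298469 - 1*(-15534587/51796) = 298469 + 15534587/51796 = 15475034911/51796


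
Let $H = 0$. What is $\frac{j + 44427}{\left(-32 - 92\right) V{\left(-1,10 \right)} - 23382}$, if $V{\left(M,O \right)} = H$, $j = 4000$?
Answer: $- \frac{48427}{23382} \approx -2.0711$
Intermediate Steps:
$V{\left(M,O \right)} = 0$
$\frac{j + 44427}{\left(-32 - 92\right) V{\left(-1,10 \right)} - 23382} = \frac{4000 + 44427}{\left(-32 - 92\right) 0 - 23382} = \frac{48427}{\left(-124\right) 0 - 23382} = \frac{48427}{0 - 23382} = \frac{48427}{-23382} = 48427 \left(- \frac{1}{23382}\right) = - \frac{48427}{23382}$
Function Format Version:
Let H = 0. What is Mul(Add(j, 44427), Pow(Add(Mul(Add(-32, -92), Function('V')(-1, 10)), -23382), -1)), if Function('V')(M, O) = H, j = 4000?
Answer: Rational(-48427, 23382) ≈ -2.0711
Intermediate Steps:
Function('V')(M, O) = 0
Mul(Add(j, 44427), Pow(Add(Mul(Add(-32, -92), Function('V')(-1, 10)), -23382), -1)) = Mul(Add(4000, 44427), Pow(Add(Mul(Add(-32, -92), 0), -23382), -1)) = Mul(48427, Pow(Add(Mul(-124, 0), -23382), -1)) = Mul(48427, Pow(Add(0, -23382), -1)) = Mul(48427, Pow(-23382, -1)) = Mul(48427, Rational(-1, 23382)) = Rational(-48427, 23382)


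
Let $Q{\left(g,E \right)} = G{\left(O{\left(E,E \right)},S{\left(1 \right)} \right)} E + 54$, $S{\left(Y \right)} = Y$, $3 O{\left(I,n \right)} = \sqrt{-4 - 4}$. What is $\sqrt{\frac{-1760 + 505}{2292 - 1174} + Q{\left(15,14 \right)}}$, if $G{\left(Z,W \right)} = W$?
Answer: $\frac{\sqrt{83591742}}{1118} \approx 8.1779$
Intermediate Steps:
$O{\left(I,n \right)} = \frac{2 i \sqrt{2}}{3}$ ($O{\left(I,n \right)} = \frac{\sqrt{-4 - 4}}{3} = \frac{\sqrt{-8}}{3} = \frac{2 i \sqrt{2}}{3}$)
$Q{\left(g,E \right)} = 54 + E$ ($Q{\left(g,E \right)} = 1 E + 54 = E + 54 = 54 + E$)
$\sqrt{\frac{-1760 + 505}{2292 - 1174} + Q{\left(15,14 \right)}} = \sqrt{\frac{-1760 + 505}{2292 - 1174} + \left(54 + 14\right)} = \sqrt{- \frac{1255}{1118} + 68} = \sqrt{\frac{74769}{1118}} = \frac{\sqrt{83591742}}{1118}$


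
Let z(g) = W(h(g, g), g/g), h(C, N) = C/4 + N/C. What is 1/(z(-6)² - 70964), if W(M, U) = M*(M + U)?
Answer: -16/1135423 ≈ -1.4092e-5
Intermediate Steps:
h(C, N) = C/4 + N/C (h(C, N) = C*(¼) + N/C = C/4 + N/C)
z(g) = (1 + g/4)*(2 + g/4) (z(g) = (g/4 + g/g)*((g/4 + g/g) + g/g) = (g/4 + 1)*((g/4 + 1) + 1) = (1 + g/4)*((1 + g/4) + 1) = (1 + g/4)*(2 + g/4))
1/(z(-6)² - 70964) = 1/(((4 - 6)*(8 - 6)/16)² - 70964) = 1/(((1/16)*(-2)*2)² - 70964) = 1/((-¼)² - 70964) = 1/(1/16 - 70964) = 1/(-1135423/16) = -16/1135423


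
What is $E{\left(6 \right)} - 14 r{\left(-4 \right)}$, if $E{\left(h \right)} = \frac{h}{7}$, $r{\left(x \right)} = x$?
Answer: $\frac{398}{7} \approx 56.857$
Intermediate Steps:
$E{\left(h \right)} = \frac{h}{7}$ ($E{\left(h \right)} = h \frac{1}{7} = \frac{h}{7}$)
$E{\left(6 \right)} - 14 r{\left(-4 \right)} = \frac{1}{7} \cdot 6 - -56 = \frac{6}{7} + 56 = \frac{398}{7}$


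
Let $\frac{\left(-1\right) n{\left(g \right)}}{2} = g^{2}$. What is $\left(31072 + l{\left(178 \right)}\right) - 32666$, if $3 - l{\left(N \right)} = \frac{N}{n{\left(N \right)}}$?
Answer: $- \frac{566395}{356} \approx -1591.0$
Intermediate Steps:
$n{\left(g \right)} = - 2 g^{2}$
$l{\left(N \right)} = 3 + \frac{1}{2 N}$ ($l{\left(N \right)} = 3 - \frac{N}{\left(-2\right) N^{2}} = 3 - N \left(- \frac{1}{2 N^{2}}\right) = 3 - - \frac{1}{2 N} = 3 + \frac{1}{2 N}$)
$\left(31072 + l{\left(178 \right)}\right) - 32666 = \left(31072 + \left(3 + \frac{1}{2 \cdot 178}\right)\right) - 32666 = \left(31072 + \left(3 + \frac{1}{2} \cdot \frac{1}{178}\right)\right) - 32666 = \left(31072 + \left(3 + \frac{1}{356}\right)\right) - 32666 = \left(31072 + \frac{1069}{356}\right) - 32666 = \frac{11062701}{356} - 32666 = - \frac{566395}{356}$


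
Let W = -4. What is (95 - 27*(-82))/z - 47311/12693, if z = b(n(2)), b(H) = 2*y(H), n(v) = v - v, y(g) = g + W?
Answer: -29686625/101544 ≈ -292.35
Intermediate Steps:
y(g) = -4 + g (y(g) = g - 4 = -4 + g)
n(v) = 0
b(H) = -8 + 2*H (b(H) = 2*(-4 + H) = -8 + 2*H)
z = -8 (z = -8 + 2*0 = -8 + 0 = -8)
(95 - 27*(-82))/z - 47311/12693 = (95 - 27*(-82))/(-8) - 47311/12693 = (95 + 2214)*(-⅛) - 47311*1/12693 = 2309*(-⅛) - 47311/12693 = -2309/8 - 47311/12693 = -29686625/101544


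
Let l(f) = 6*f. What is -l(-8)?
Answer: 48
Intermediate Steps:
-l(-8) = -6*(-8) = -1*(-48) = 48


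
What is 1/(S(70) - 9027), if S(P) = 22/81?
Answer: -81/731165 ≈ -0.00011078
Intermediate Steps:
S(P) = 22/81 (S(P) = 22*(1/81) = 22/81)
1/(S(70) - 9027) = 1/(22/81 - 9027) = 1/(-731165/81) = -81/731165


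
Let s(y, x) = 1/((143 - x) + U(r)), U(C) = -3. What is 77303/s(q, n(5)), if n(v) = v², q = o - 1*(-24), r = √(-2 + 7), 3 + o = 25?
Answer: 8889845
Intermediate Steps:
o = 22 (o = -3 + 25 = 22)
r = √5 ≈ 2.2361
q = 46 (q = 22 - 1*(-24) = 22 + 24 = 46)
s(y, x) = 1/(140 - x) (s(y, x) = 1/((143 - x) - 3) = 1/(140 - x))
77303/s(q, n(5)) = 77303/((-1/(-140 + 5²))) = 77303/((-1/(-140 + 25))) = 77303/((-1/(-115))) = 77303/((-1*(-1/115))) = 77303/(1/115) = 77303*115 = 8889845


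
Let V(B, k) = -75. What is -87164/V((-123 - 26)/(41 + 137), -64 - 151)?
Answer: 87164/75 ≈ 1162.2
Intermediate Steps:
-87164/V((-123 - 26)/(41 + 137), -64 - 151) = -87164/(-75) = -87164*(-1/75) = 87164/75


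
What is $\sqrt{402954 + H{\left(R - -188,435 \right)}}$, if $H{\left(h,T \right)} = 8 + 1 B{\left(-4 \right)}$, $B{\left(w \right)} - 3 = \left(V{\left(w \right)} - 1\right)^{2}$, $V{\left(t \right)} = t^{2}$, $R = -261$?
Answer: $\sqrt{403190} \approx 634.97$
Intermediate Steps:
$B{\left(w \right)} = 3 + \left(-1 + w^{2}\right)^{2}$ ($B{\left(w \right)} = 3 + \left(w^{2} - 1\right)^{2} = 3 + \left(-1 + w^{2}\right)^{2}$)
$H{\left(h,T \right)} = 236$ ($H{\left(h,T \right)} = 8 + 1 \left(3 + \left(-1 + \left(-4\right)^{2}\right)^{2}\right) = 8 + 1 \left(3 + \left(-1 + 16\right)^{2}\right) = 8 + 1 \left(3 + 15^{2}\right) = 8 + 1 \left(3 + 225\right) = 8 + 1 \cdot 228 = 8 + 228 = 236$)
$\sqrt{402954 + H{\left(R - -188,435 \right)}} = \sqrt{402954 + 236} = \sqrt{403190}$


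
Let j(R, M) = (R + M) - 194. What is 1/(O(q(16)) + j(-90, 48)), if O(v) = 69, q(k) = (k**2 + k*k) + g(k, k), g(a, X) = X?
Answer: -1/167 ≈ -0.0059880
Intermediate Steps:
j(R, M) = -194 + M + R (j(R, M) = (M + R) - 194 = -194 + M + R)
q(k) = k + 2*k**2 (q(k) = (k**2 + k*k) + k = (k**2 + k**2) + k = 2*k**2 + k = k + 2*k**2)
1/(O(q(16)) + j(-90, 48)) = 1/(69 + (-194 + 48 - 90)) = 1/(69 - 236) = 1/(-167) = -1/167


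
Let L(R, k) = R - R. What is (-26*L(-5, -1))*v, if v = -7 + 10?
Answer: 0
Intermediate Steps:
v = 3
L(R, k) = 0
(-26*L(-5, -1))*v = -26*0*3 = 0*3 = 0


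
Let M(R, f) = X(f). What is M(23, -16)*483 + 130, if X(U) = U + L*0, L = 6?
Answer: -7598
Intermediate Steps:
X(U) = U (X(U) = U + 6*0 = U + 0 = U)
M(R, f) = f
M(23, -16)*483 + 130 = -16*483 + 130 = -7728 + 130 = -7598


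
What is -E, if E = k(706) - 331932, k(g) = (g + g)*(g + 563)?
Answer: -1459896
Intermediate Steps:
k(g) = 2*g*(563 + g) (k(g) = (2*g)*(563 + g) = 2*g*(563 + g))
E = 1459896 (E = 2*706*(563 + 706) - 331932 = 2*706*1269 - 331932 = 1791828 - 331932 = 1459896)
-E = -1*1459896 = -1459896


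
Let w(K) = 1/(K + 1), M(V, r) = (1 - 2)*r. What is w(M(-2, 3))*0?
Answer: 0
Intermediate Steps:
M(V, r) = -r
w(K) = 1/(1 + K)
w(M(-2, 3))*0 = 0/(1 - 1*3) = 0/(1 - 3) = 0/(-2) = -1/2*0 = 0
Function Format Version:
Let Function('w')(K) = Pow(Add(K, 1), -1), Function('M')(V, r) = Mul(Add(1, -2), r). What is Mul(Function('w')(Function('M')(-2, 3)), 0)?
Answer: 0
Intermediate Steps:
Function('M')(V, r) = Mul(-1, r)
Function('w')(K) = Pow(Add(1, K), -1)
Mul(Function('w')(Function('M')(-2, 3)), 0) = Mul(Pow(Add(1, Mul(-1, 3)), -1), 0) = Mul(Pow(Add(1, -3), -1), 0) = Mul(Pow(-2, -1), 0) = Mul(Rational(-1, 2), 0) = 0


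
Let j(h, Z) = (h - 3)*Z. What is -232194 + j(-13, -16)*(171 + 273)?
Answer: -118530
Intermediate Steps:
j(h, Z) = Z*(-3 + h) (j(h, Z) = (-3 + h)*Z = Z*(-3 + h))
-232194 + j(-13, -16)*(171 + 273) = -232194 + (-16*(-3 - 13))*(171 + 273) = -232194 - 16*(-16)*444 = -232194 + 256*444 = -232194 + 113664 = -118530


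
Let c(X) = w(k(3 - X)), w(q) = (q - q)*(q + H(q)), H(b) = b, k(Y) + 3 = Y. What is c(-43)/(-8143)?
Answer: 0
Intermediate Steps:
k(Y) = -3 + Y
w(q) = 0 (w(q) = (q - q)*(q + q) = 0*(2*q) = 0)
c(X) = 0
c(-43)/(-8143) = 0/(-8143) = 0*(-1/8143) = 0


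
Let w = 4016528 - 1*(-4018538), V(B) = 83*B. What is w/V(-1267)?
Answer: -8035066/105161 ≈ -76.407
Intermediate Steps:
w = 8035066 (w = 4016528 + 4018538 = 8035066)
w/V(-1267) = 8035066/((83*(-1267))) = 8035066/(-105161) = 8035066*(-1/105161) = -8035066/105161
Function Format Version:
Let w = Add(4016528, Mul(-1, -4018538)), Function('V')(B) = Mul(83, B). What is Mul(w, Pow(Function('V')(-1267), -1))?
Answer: Rational(-8035066, 105161) ≈ -76.407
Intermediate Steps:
w = 8035066 (w = Add(4016528, 4018538) = 8035066)
Mul(w, Pow(Function('V')(-1267), -1)) = Mul(8035066, Pow(Mul(83, -1267), -1)) = Mul(8035066, Pow(-105161, -1)) = Mul(8035066, Rational(-1, 105161)) = Rational(-8035066, 105161)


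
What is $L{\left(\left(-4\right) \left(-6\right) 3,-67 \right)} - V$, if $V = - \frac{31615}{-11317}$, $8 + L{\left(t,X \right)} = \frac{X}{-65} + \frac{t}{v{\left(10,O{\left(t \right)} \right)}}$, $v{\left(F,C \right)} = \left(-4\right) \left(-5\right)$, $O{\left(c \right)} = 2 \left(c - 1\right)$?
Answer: $- \frac{4533398}{735605} \approx -6.1628$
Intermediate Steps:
$O{\left(c \right)} = -2 + 2 c$ ($O{\left(c \right)} = 2 \left(-1 + c\right) = -2 + 2 c$)
$v{\left(F,C \right)} = 20$
$L{\left(t,X \right)} = -8 - \frac{X}{65} + \frac{t}{20}$ ($L{\left(t,X \right)} = -8 + \left(\frac{X}{-65} + \frac{t}{20}\right) = -8 + \left(X \left(- \frac{1}{65}\right) + t \frac{1}{20}\right) = -8 - \left(- \frac{t}{20} + \frac{X}{65}\right) = -8 - \frac{X}{65} + \frac{t}{20}$)
$V = \frac{31615}{11317}$ ($V = \left(-31615\right) \left(- \frac{1}{11317}\right) = \frac{31615}{11317} \approx 2.7936$)
$L{\left(\left(-4\right) \left(-6\right) 3,-67 \right)} - V = \left(-8 - - \frac{67}{65} + \frac{\left(-4\right) \left(-6\right) 3}{20}\right) - \frac{31615}{11317} = \left(-8 + \frac{67}{65} + \frac{24 \cdot 3}{20}\right) - \frac{31615}{11317} = \left(-8 + \frac{67}{65} + \frac{1}{20} \cdot 72\right) - \frac{31615}{11317} = \left(-8 + \frac{67}{65} + \frac{18}{5}\right) - \frac{31615}{11317} = - \frac{219}{65} - \frac{31615}{11317} = - \frac{4533398}{735605}$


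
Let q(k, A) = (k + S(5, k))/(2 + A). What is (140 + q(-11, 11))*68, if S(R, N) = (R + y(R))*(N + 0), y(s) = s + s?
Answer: 111792/13 ≈ 8599.4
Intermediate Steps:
y(s) = 2*s
S(R, N) = 3*N*R (S(R, N) = (R + 2*R)*(N + 0) = (3*R)*N = 3*N*R)
q(k, A) = 16*k/(2 + A) (q(k, A) = (k + 3*k*5)/(2 + A) = (k + 15*k)/(2 + A) = (16*k)/(2 + A) = 16*k/(2 + A))
(140 + q(-11, 11))*68 = (140 + 16*(-11)/(2 + 11))*68 = (140 + 16*(-11)/13)*68 = (140 + 16*(-11)*(1/13))*68 = (140 - 176/13)*68 = (1644/13)*68 = 111792/13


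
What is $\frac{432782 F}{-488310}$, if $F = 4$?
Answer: $- \frac{865564}{244155} \approx -3.5451$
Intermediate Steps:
$\frac{432782 F}{-488310} = \frac{432782 \cdot 4}{-488310} = 1731128 \left(- \frac{1}{488310}\right) = - \frac{865564}{244155}$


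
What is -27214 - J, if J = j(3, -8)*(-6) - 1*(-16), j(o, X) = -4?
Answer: -27254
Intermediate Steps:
J = 40 (J = -4*(-6) - 1*(-16) = 24 + 16 = 40)
-27214 - J = -27214 - 1*40 = -27214 - 40 = -27254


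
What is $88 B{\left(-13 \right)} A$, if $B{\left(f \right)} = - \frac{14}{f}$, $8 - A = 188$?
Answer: $- \frac{221760}{13} \approx -17058.0$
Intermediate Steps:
$A = -180$ ($A = 8 - 188 = -180$)
$88 B{\left(-13 \right)} A = 88 \left(- \frac{14}{-13}\right) \left(-180\right) = 88 \left(\left(-14\right) \left(- \frac{1}{13}\right)\right) \left(-180\right) = 88 \cdot \frac{14}{13} \left(-180\right) = \frac{1232}{13} \left(-180\right) = - \frac{221760}{13}$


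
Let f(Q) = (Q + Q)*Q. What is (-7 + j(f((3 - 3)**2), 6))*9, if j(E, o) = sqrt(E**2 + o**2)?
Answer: -9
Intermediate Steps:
f(Q) = 2*Q**2 (f(Q) = (2*Q)*Q = 2*Q**2)
(-7 + j(f((3 - 3)**2), 6))*9 = (-7 + sqrt((2*((3 - 3)**2)**2)**2 + 6**2))*9 = (-7 + sqrt((2*(0**2)**2)**2 + 36))*9 = (-7 + sqrt((2*0**2)**2 + 36))*9 = (-7 + sqrt((2*0)**2 + 36))*9 = (-7 + sqrt(0**2 + 36))*9 = (-7 + sqrt(0 + 36))*9 = (-7 + sqrt(36))*9 = (-7 + 6)*9 = -1*9 = -9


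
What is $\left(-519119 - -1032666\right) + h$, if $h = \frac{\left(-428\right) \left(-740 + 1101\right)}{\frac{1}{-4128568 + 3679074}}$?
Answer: $69450932499$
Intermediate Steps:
$h = 69450418952$ ($h = \frac{\left(-428\right) 361}{\frac{1}{-449494}} = - \frac{154508}{- \frac{1}{449494}} = \left(-154508\right) \left(-449494\right) = 69450418952$)
$\left(-519119 - -1032666\right) + h = \left(-519119 - -1032666\right) + 69450418952 = \left(-519119 + 1032666\right) + 69450418952 = 513547 + 69450418952 = 69450932499$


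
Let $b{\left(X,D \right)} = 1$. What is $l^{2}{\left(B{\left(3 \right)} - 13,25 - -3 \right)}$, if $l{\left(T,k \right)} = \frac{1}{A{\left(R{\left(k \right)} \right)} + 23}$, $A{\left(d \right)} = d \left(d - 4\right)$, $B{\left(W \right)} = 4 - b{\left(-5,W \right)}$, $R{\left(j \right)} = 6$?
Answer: $\frac{1}{1225} \approx 0.00081633$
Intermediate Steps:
$B{\left(W \right)} = 3$ ($B{\left(W \right)} = 4 - 1 = 3$)
$A{\left(d \right)} = d \left(-4 + d\right)$ ($A{\left(d \right)} = d \left(d - 4\right) = d \left(-4 + d\right)$)
$l{\left(T,k \right)} = \frac{1}{35}$ ($l{\left(T,k \right)} = \frac{1}{6 \left(-4 + 6\right) + 23} = \frac{1}{6 \cdot 2 + 23} = \frac{1}{12 + 23} = \frac{1}{35}$)
$l^{2}{\left(B{\left(3 \right)} - 13,25 - -3 \right)} = \left(\frac{1}{35}\right)^{2} = \frac{1}{1225}$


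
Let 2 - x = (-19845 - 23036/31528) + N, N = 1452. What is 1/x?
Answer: 7882/144995149 ≈ 5.4360e-5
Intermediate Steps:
x = 144995149/7882 (x = 2 - ((-19845 - 23036/31528) + 1452) = 2 - ((-19845 - 23036*1/31528) + 1452) = 2 - ((-19845 - 5759/7882) + 1452) = 2 - (-156424049/7882 + 1452) = 2 - 1*(-144979385/7882) = 2 + 144979385/7882 = 144995149/7882 ≈ 18396.)
1/x = 1/(144995149/7882) = 7882/144995149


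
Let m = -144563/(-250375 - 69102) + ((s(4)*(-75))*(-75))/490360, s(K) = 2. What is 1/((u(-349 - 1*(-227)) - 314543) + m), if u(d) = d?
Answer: -15665874172/4929494848129487 ≈ -3.1780e-6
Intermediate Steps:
m = 7448202893/15665874172 (m = -144563/(-250375 - 69102) + ((2*(-75))*(-75))/490360 = -144563/(-319477) - 150*(-75)*(1/490360) = -144563*(-1/319477) + 11250*(1/490360) = 144563/319477 + 1125/49036 = 7448202893/15665874172 ≈ 0.47544)
1/((u(-349 - 1*(-227)) - 314543) + m) = 1/(((-349 - 1*(-227)) - 314543) + 7448202893/15665874172) = 1/(((-349 + 227) - 314543) + 7448202893/15665874172) = 1/((-122 - 314543) + 7448202893/15665874172) = 1/(-314665 + 7448202893/15665874172) = 1/(-4929494848129487/15665874172) = -15665874172/4929494848129487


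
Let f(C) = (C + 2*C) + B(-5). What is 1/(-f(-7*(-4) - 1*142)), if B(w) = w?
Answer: 1/347 ≈ 0.0028818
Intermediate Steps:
f(C) = -5 + 3*C (f(C) = (C + 2*C) - 5 = 3*C - 5 = -5 + 3*C)
1/(-f(-7*(-4) - 1*142)) = 1/(-(-5 + 3*(-7*(-4) - 1*142))) = 1/(-(-5 + 3*(28 - 142))) = 1/(-(-5 + 3*(-114))) = 1/(-(-5 - 342)) = 1/(-1*(-347)) = 1/347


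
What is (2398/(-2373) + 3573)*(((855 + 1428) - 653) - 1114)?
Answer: 1457928932/791 ≈ 1.8431e+6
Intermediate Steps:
(2398/(-2373) + 3573)*(((855 + 1428) - 653) - 1114) = (2398*(-1/2373) + 3573)*((2283 - 653) - 1114) = (-2398/2373 + 3573)*(1630 - 1114) = (8476331/2373)*516 = 1457928932/791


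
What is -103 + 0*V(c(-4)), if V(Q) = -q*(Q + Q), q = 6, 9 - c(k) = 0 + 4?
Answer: -103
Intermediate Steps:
c(k) = 5 (c(k) = 9 - (0 + 4) = 9 - 1*4 = 9 - 4 = 5)
V(Q) = -12*Q (V(Q) = -6*(Q + Q) = -6*2*Q = -12*Q)
-103 + 0*V(c(-4)) = -103 + 0*(-12*5) = -103 + 0*(-60) = -103 + 0 = -103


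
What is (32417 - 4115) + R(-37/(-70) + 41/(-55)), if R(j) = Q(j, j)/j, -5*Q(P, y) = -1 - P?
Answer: 23631567/835 ≈ 28301.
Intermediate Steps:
Q(P, y) = ⅕ + P/5 (Q(P, y) = -(-1 - P)/5 = ⅕ + P/5)
R(j) = (⅕ + j/5)/j
(32417 - 4115) + R(-37/(-70) + 41/(-55)) = (32417 - 4115) + (1 + (-37/(-70) + 41/(-55)))/(5*(-37/(-70) + 41/(-55))) = 28302 + (1 + (-37*(-1/70) + 41*(-1/55)))/(5*(-37*(-1/70) + 41*(-1/55))) = 28302 + (1 + (37/70 - 41/55))/(5*(37/70 - 41/55)) = 28302 + (1 - 167/770)/(5*(-167/770)) = 28302 + (⅕)*(-770/167)*(603/770) = 28302 - 603/835 = 23631567/835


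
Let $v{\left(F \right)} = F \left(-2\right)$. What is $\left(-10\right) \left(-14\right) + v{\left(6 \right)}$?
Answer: $128$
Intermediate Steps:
$v{\left(F \right)} = - 2 F$
$\left(-10\right) \left(-14\right) + v{\left(6 \right)} = \left(-10\right) \left(-14\right) - 12 = 140 - 12 = 128$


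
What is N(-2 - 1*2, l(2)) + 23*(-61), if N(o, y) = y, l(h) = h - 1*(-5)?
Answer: -1396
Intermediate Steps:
l(h) = 5 + h (l(h) = h + 5 = 5 + h)
N(-2 - 1*2, l(2)) + 23*(-61) = (5 + 2) + 23*(-61) = 7 - 1403 = -1396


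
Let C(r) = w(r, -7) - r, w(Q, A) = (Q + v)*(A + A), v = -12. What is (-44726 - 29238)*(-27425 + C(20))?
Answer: 2038225948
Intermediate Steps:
w(Q, A) = 2*A*(-12 + Q) (w(Q, A) = (Q - 12)*(A + A) = (-12 + Q)*(2*A) = 2*A*(-12 + Q))
C(r) = 168 - 15*r (C(r) = 2*(-7)*(-12 + r) - r = (168 - 14*r) - r = 168 - 15*r)
(-44726 - 29238)*(-27425 + C(20)) = (-44726 - 29238)*(-27425 + (168 - 15*20)) = -73964*(-27425 + (168 - 300)) = -73964*(-27425 - 132) = -73964*(-27557) = 2038225948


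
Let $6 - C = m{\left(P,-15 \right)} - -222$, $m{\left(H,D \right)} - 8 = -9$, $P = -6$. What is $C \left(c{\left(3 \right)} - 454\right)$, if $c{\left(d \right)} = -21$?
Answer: $102125$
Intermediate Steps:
$m{\left(H,D \right)} = -1$ ($m{\left(H,D \right)} = 8 - 9 = -1$)
$C = -215$ ($C = 6 - \left(-1 - -222\right) = 6 - \left(-1 + 222\right) = 6 - 221 = -215$)
$C \left(c{\left(3 \right)} - 454\right) = - 215 \left(-21 - 454\right) = \left(-215\right) \left(-475\right) = 102125$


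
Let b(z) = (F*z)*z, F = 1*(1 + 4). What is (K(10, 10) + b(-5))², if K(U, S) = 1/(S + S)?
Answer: 6255001/400 ≈ 15638.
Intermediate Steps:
F = 5 (F = 1*5 = 5)
b(z) = 5*z² (b(z) = (5*z)*z = 5*z²)
K(U, S) = 1/(2*S)
(K(10, 10) + b(-5))² = ((½)/10 + 5*(-5)²)² = ((½)*(⅒) + 5*25)² = (1/20 + 125)² = (2501/20)² = 6255001/400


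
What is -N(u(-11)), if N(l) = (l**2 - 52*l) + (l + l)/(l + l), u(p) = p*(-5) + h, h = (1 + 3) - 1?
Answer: -349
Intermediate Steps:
h = 3 (h = 4 - 1 = 3)
u(p) = 3 - 5*p (u(p) = p*(-5) + 3 = -5*p + 3 = 3 - 5*p)
N(l) = 1 + l**2 - 52*l (N(l) = (l**2 - 52*l) + (2*l)/((2*l)) = (l**2 - 52*l) + (2*l)*(1/(2*l)) = (l**2 - 52*l) + 1 = 1 + l**2 - 52*l)
-N(u(-11)) = -(1 + (3 - 5*(-11))**2 - 52*(3 - 5*(-11))) = -(1 + (3 + 55)**2 - 52*(3 + 55)) = -(1 + 58**2 - 52*58) = -(1 + 3364 - 3016) = -1*349 = -349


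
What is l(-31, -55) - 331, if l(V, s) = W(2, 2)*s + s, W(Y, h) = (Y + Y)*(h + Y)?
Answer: -1266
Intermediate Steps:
W(Y, h) = 2*Y*(Y + h) (W(Y, h) = (2*Y)*(Y + h) = 2*Y*(Y + h))
l(V, s) = 17*s (l(V, s) = (2*2*(2 + 2))*s + s = (2*2*4)*s + s = 16*s + s = 17*s)
l(-31, -55) - 331 = 17*(-55) - 331 = -935 - 331 = -1266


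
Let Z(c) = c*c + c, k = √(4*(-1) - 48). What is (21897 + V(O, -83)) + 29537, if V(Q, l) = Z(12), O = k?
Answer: 51590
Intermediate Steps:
k = 2*I*√13 (k = √(-4 - 48) = √(-52) = 2*I*√13 ≈ 7.2111*I)
Z(c) = c + c² (Z(c) = c² + c = c + c²)
O = 2*I*√13 ≈ 7.2111*I
V(Q, l) = 156 (V(Q, l) = 12*(1 + 12) = 12*13 = 156)
(21897 + V(O, -83)) + 29537 = (21897 + 156) + 29537 = 22053 + 29537 = 51590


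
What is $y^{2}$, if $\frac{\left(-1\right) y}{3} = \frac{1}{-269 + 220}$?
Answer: $\frac{9}{2401} \approx 0.0037484$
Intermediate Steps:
$y = \frac{3}{49}$ ($y = - \frac{3}{-269 + 220} = - \frac{3}{-49} = \left(-3\right) \left(- \frac{1}{49}\right) = \frac{3}{49} \approx 0.061224$)
$y^{2} = \left(\frac{3}{49}\right)^{2} = \frac{9}{2401}$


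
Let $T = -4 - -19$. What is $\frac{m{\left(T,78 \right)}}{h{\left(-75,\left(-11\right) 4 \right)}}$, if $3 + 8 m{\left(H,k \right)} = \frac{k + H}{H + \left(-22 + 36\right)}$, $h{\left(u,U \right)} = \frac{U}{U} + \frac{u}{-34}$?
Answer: $\frac{51}{6322} \approx 0.0080671$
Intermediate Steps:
$h{\left(u,U \right)} = 1 - \frac{u}{34}$ ($h{\left(u,U \right)} = 1 + u \left(- \frac{1}{34}\right) = 1 - \frac{u}{34}$)
$T = 15$ ($T = -4 + 19 = 15$)
$m{\left(H,k \right)} = - \frac{3}{8} + \frac{H + k}{8 \left(14 + H\right)}$ ($m{\left(H,k \right)} = - \frac{3}{8} + \frac{\left(k + H\right) \frac{1}{H + \left(-22 + 36\right)}}{8} = - \frac{3}{8} + \frac{\left(H + k\right) \frac{1}{H + 14}}{8} = - \frac{3}{8} + \frac{\left(H + k\right) \frac{1}{14 + H}}{8} = - \frac{3}{8} + \frac{\frac{1}{14 + H} \left(H + k\right)}{8} = - \frac{3}{8} + \frac{H + k}{8 \left(14 + H\right)}$)
$\frac{m{\left(T,78 \right)}}{h{\left(-75,\left(-11\right) 4 \right)}} = \frac{\frac{1}{8} \frac{1}{14 + 15} \left(-42 + 78 - 30\right)}{1 - - \frac{75}{34}} = \frac{\frac{1}{8} \cdot \frac{1}{29} \left(-42 + 78 - 30\right)}{1 + \frac{75}{34}} = \frac{\frac{1}{8} \cdot \frac{1}{29} \cdot 6}{\frac{109}{34}} = \frac{3}{116} \cdot \frac{34}{109} = \frac{51}{6322}$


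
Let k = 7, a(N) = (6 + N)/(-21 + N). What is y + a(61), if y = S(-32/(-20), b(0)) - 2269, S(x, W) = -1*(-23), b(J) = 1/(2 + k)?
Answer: -89773/40 ≈ -2244.3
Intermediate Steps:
a(N) = (6 + N)/(-21 + N)
b(J) = ⅑ (b(J) = 1/(2 + 7) = 1/9 = ⅑)
S(x, W) = 23
y = -2246 (y = 23 - 2269 = -2246)
y + a(61) = -2246 + (6 + 61)/(-21 + 61) = -2246 + 67/40 = -89773/40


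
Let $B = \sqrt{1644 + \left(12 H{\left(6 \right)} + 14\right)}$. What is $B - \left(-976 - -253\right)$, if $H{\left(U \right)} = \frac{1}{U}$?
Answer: $723 + 2 \sqrt{415} \approx 763.74$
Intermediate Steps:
$B = 2 \sqrt{415}$ ($B = \sqrt{1644 + \left(\frac{12}{6} + 14\right)} = \sqrt{1644 + \left(12 \cdot \frac{1}{6} + 14\right)} = \sqrt{1644 + \left(2 + 14\right)} = \sqrt{1644 + 16} = \sqrt{1660} = 2 \sqrt{415} \approx 40.743$)
$B - \left(-976 - -253\right) = 2 \sqrt{415} - \left(-976 - -253\right) = 2 \sqrt{415} - \left(-976 + 253\right) = 2 \sqrt{415} - -723 = 2 \sqrt{415} + 723 = 723 + 2 \sqrt{415}$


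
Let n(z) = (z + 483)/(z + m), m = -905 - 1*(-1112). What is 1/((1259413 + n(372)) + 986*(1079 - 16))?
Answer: 193/445353768 ≈ 4.3336e-7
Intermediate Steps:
m = 207 (m = -905 + 1112 = 207)
n(z) = (483 + z)/(207 + z) (n(z) = (z + 483)/(z + 207) = (483 + z)/(207 + z))
1/((1259413 + n(372)) + 986*(1079 - 16)) = 1/((1259413 + (483 + 372)/(207 + 372)) + 986*(1079 - 16)) = 1/((1259413 + 855/579) + 986*1063) = 1/((1259413 + (1/579)*855) + 1048118) = 1/((1259413 + 285/193) + 1048118) = 1/(243066994/193 + 1048118) = 1/(445353768/193) = 193/445353768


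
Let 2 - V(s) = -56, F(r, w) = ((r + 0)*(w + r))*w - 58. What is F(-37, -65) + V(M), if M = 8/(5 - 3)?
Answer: -245310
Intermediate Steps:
M = 4 (M = 8/2 = 8*(½) = 4)
F(r, w) = -58 + r*w*(r + w) (F(r, w) = (r*(r + w))*w - 58 = r*w*(r + w) - 58 = -58 + r*w*(r + w))
V(s) = 58 (V(s) = 2 - 1*(-56) = 2 + 56 = 58)
F(-37, -65) + V(M) = (-58 - 37*(-65)² - 65*(-37)²) + 58 = (-58 - 37*4225 - 65*1369) + 58 = (-58 - 156325 - 88985) + 58 = -245368 + 58 = -245310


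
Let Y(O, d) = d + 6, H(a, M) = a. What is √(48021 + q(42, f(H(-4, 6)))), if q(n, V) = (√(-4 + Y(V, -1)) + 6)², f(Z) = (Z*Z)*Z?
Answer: √48070 ≈ 219.25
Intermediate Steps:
Y(O, d) = 6 + d
f(Z) = Z³ (f(Z) = Z²*Z = Z³)
q(n, V) = 49 (q(n, V) = (√(-4 + (6 - 1)) + 6)² = (√(-4 + 5) + 6)² = (√1 + 6)² = (1 + 6)² = 7² = 49)
√(48021 + q(42, f(H(-4, 6)))) = √(48021 + 49) = √48070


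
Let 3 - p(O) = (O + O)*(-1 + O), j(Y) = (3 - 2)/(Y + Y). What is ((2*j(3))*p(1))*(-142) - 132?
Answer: -274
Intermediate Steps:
j(Y) = 1/(2*Y)
p(O) = 3 - 2*O*(-1 + O) (p(O) = 3 - (O + O)*(-1 + O) = 3 - 2*O*(-1 + O))
((2*j(3))*p(1))*(-142) - 132 = ((2*((½)/3))*(3 - 2*1² + 2*1))*(-142) - 132 = ((2*((½)*(⅓)))*(3 - 2*1 + 2))*(-142) - 132 = ((2*(⅙))*(3 - 2 + 2))*(-142) - 132 = ((⅓)*3)*(-142) - 132 = 1*(-142) - 132 = -142 - 132 = -274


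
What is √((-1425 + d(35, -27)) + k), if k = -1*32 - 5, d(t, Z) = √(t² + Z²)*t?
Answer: √(-1462 + 35*√1954) ≈ 9.2273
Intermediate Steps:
d(t, Z) = t*√(Z² + t²) (d(t, Z) = √(Z² + t²)*t = t*√(Z² + t²))
k = -37 (k = -32 - 5 = -37)
√((-1425 + d(35, -27)) + k) = √((-1425 + 35*√((-27)² + 35²)) - 37) = √((-1425 + 35*√(729 + 1225)) - 37) = √((-1425 + 35*√1954) - 37) = √(-1462 + 35*√1954)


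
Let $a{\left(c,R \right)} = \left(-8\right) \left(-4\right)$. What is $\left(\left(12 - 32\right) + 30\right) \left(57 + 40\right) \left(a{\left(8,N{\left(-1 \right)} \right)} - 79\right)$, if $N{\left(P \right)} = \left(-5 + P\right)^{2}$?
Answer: $-45590$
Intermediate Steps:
$a{\left(c,R \right)} = 32$
$\left(\left(12 - 32\right) + 30\right) \left(57 + 40\right) \left(a{\left(8,N{\left(-1 \right)} \right)} - 79\right) = \left(\left(12 - 32\right) + 30\right) \left(57 + 40\right) \left(32 - 79\right) = \left(\left(12 - 32\right) + 30\right) 97 \left(-47\right) = \left(-20 + 30\right) 97 \left(-47\right) = 10 \cdot 97 \left(-47\right) = 970 \left(-47\right) = -45590$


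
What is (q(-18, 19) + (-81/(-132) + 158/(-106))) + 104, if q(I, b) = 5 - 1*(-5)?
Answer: 263803/2332 ≈ 113.12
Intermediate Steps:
q(I, b) = 10 (q(I, b) = 5 + 5 = 10)
(q(-18, 19) + (-81/(-132) + 158/(-106))) + 104 = (10 + (-81/(-132) + 158/(-106))) + 104 = (10 + (-81*(-1/132) + 158*(-1/106))) + 104 = (10 + (27/44 - 79/53)) + 104 = (10 - 2045/2332) + 104 = 21275/2332 + 104 = 263803/2332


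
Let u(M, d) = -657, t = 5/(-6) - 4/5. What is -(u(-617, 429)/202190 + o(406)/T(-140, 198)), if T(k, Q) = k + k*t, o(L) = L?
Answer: -17578047/3841610 ≈ -4.5757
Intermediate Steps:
t = -49/30 (t = 5*(-⅙) - 4*⅕ = -⅚ - ⅘ = -49/30 ≈ -1.6333)
T(k, Q) = -19*k/30 (T(k, Q) = k + k*(-49/30) = k - 49*k/30 = -19*k/30)
-(u(-617, 429)/202190 + o(406)/T(-140, 198)) = -(-657/202190 + 406/((-19/30*(-140)))) = -(-657*1/202190 + 406/(266/3)) = -(-657/202190 + 406*(3/266)) = -(-657/202190 + 87/19) = -1*17578047/3841610 = -17578047/3841610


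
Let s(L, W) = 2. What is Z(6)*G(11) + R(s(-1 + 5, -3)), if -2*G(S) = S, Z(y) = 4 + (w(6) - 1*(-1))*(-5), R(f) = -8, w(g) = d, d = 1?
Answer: 25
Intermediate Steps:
w(g) = 1
Z(y) = -6 (Z(y) = 4 + (1 - 1*(-1))*(-5) = 4 + (1 + 1)*(-5) = 4 + 2*(-5) = 4 - 10 = -6)
G(S) = -S/2
Z(6)*G(11) + R(s(-1 + 5, -3)) = -(-3)*11 - 8 = -6*(-11/2) - 8 = 33 - 8 = 25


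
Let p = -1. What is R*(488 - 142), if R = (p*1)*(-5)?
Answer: 1730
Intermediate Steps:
R = 5 (R = -1*1*(-5) = -1*(-5) = 5)
R*(488 - 142) = 5*(488 - 142) = 5*346 = 1730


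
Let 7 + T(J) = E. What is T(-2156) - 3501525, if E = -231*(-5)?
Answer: -3500377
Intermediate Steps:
E = 1155
T(J) = 1148 (T(J) = -7 + 1155 = 1148)
T(-2156) - 3501525 = 1148 - 3501525 = -3500377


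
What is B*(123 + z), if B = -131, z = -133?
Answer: 1310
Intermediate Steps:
B*(123 + z) = -131*(123 - 133) = -131*(-10) = 1310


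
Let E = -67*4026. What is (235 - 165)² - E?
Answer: 274642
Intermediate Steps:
E = -269742
(235 - 165)² - E = (235 - 165)² - 1*(-269742) = 70² + 269742 = 4900 + 269742 = 274642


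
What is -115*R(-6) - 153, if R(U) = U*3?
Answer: 1917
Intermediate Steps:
R(U) = 3*U
-115*R(-6) - 153 = -345*(-6) - 153 = -115*(-18) - 153 = 2070 - 153 = 1917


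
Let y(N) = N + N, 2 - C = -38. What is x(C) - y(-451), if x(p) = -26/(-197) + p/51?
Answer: 9071600/10047 ≈ 902.92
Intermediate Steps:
C = 40 (C = 2 - 1*(-38) = 2 + 38 = 40)
x(p) = 26/197 + p/51 (x(p) = -26*(-1/197) + p*(1/51) = 26/197 + p/51)
y(N) = 2*N
x(C) - y(-451) = (26/197 + (1/51)*40) - 2*(-451) = (26/197 + 40/51) - 1*(-902) = 9206/10047 + 902 = 9071600/10047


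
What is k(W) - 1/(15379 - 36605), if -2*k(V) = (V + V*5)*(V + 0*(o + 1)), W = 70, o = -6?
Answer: -312022199/21226 ≈ -14700.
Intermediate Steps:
k(V) = -3*V**2 (k(V) = -(V + V*5)*(V + 0*(-6 + 1))/2 = -(V + 5*V)*(V + 0*(-5))/2 = -6*V*(V + 0)/2 = -6*V*V/2 = -3*V**2)
k(W) - 1/(15379 - 36605) = -3*70**2 - 1/(15379 - 36605) = -3*4900 - 1/(-21226) = -14700 - 1*(-1/21226) = -14700 + 1/21226 = -312022199/21226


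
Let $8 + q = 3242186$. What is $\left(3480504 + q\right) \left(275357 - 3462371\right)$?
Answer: $-21425281651548$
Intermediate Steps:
$q = 3242178$ ($q = -8 + 3242186 = 3242178$)
$\left(3480504 + q\right) \left(275357 - 3462371\right) = \left(3480504 + 3242178\right) \left(275357 - 3462371\right) = 6722682 \left(-3187014\right) = -21425281651548$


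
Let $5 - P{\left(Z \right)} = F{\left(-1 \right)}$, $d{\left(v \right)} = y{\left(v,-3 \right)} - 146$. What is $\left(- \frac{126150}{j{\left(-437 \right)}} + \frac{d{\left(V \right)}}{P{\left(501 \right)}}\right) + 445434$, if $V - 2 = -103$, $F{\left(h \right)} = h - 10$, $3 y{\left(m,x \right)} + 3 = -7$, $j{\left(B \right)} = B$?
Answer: $\frac{584330188}{1311} \approx 4.4571 \cdot 10^{5}$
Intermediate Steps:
$y{\left(m,x \right)} = - \frac{10}{3}$ ($y{\left(m,x \right)} = -1 + \frac{1}{3} \left(-7\right) = -1 - \frac{7}{3} = - \frac{10}{3}$)
$F{\left(h \right)} = -10 + h$
$V = -101$ ($V = 2 - 103 = -101$)
$d{\left(v \right)} = - \frac{448}{3}$ ($d{\left(v \right)} = - \frac{10}{3} - 146 = - \frac{448}{3}$)
$P{\left(Z \right)} = 16$ ($P{\left(Z \right)} = 5 - \left(-10 - 1\right) = 5 - -11 = 5 + 11 = 16$)
$\left(- \frac{126150}{j{\left(-437 \right)}} + \frac{d{\left(V \right)}}{P{\left(501 \right)}}\right) + 445434 = \left(- \frac{126150}{-437} - \frac{448}{3 \cdot 16}\right) + 445434 = \left(\left(-126150\right) \left(- \frac{1}{437}\right) - \frac{28}{3}\right) + 445434 = \left(\frac{126150}{437} - \frac{28}{3}\right) + 445434 = \frac{366214}{1311} + 445434 = \frac{584330188}{1311}$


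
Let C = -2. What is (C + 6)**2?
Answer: 16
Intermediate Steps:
(C + 6)**2 = (-2 + 6)**2 = 4**2 = 16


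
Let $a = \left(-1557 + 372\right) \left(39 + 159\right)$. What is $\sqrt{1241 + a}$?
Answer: $13 i \sqrt{1381} \approx 483.1 i$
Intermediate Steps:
$a = -234630$ ($a = \left(-1185\right) 198 = -234630$)
$\sqrt{1241 + a} = \sqrt{1241 - 234630} = \sqrt{-233389} = 13 i \sqrt{1381}$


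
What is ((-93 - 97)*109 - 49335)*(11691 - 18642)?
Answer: 486882795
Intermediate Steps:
((-93 - 97)*109 - 49335)*(11691 - 18642) = (-190*109 - 49335)*(-6951) = (-20710 - 49335)*(-6951) = -70045*(-6951) = 486882795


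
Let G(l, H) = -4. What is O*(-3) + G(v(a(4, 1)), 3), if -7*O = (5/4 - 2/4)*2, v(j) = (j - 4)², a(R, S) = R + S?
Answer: -47/14 ≈ -3.3571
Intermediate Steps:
v(j) = (-4 + j)²
O = -3/14 (O = -(5/4 - 2/4)*2/7 = -(5*(¼) - 2*¼)*2/7 = -(5/4 - ½)*2/7 = -3*2/28 = -⅐*3/2 = -3/14 ≈ -0.21429)
O*(-3) + G(v(a(4, 1)), 3) = -3/14*(-3) - 4 = 9/14 - 4 = -47/14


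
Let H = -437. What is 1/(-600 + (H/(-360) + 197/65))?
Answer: -936/557627 ≈ -0.0016785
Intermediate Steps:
1/(-600 + (H/(-360) + 197/65)) = 1/(-600 + (-437/(-360) + 197/65)) = 1/(-600 + (-437*(-1/360) + 197*(1/65))) = 1/(-600 + (437/360 + 197/65)) = 1/(-600 + 3973/936) = 1/(-557627/936) = -936/557627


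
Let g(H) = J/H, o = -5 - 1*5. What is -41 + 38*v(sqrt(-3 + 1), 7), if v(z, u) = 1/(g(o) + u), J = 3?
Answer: -2367/67 ≈ -35.328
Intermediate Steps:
o = -10 (o = -5 - 5 = -10)
g(H) = 3/H
v(z, u) = 1/(-3/10 + u) (v(z, u) = 1/(3/(-10) + u) = 1/(3*(-1/10) + u) = 1/(-3/10 + u))
-41 + 38*v(sqrt(-3 + 1), 7) = -41 + 38*(10/(-3 + 10*7)) = -41 + 38*(10/(-3 + 70)) = -41 + 38*(10/67) = -41 + 380/67 = -2367/67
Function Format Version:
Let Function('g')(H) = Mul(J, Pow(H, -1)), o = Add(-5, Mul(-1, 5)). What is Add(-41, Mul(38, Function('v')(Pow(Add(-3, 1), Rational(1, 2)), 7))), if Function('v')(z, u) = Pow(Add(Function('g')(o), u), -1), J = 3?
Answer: Rational(-2367, 67) ≈ -35.328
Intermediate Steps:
o = -10 (o = Add(-5, -5) = -10)
Function('g')(H) = Mul(3, Pow(H, -1))
Function('v')(z, u) = Pow(Add(Rational(-3, 10), u), -1) (Function('v')(z, u) = Pow(Add(Mul(3, Pow(-10, -1)), u), -1) = Pow(Add(Mul(3, Rational(-1, 10)), u), -1) = Pow(Add(Rational(-3, 10), u), -1))
Add(-41, Mul(38, Function('v')(Pow(Add(-3, 1), Rational(1, 2)), 7))) = Add(-41, Mul(38, Mul(10, Pow(Add(-3, Mul(10, 7)), -1)))) = Add(-41, Mul(38, Mul(10, Pow(Add(-3, 70), -1)))) = Add(-41, Mul(38, Mul(10, Pow(67, -1)))) = Add(-41, Mul(38, Mul(10, Rational(1, 67)))) = Add(-41, Mul(38, Rational(10, 67))) = Add(-41, Rational(380, 67)) = Rational(-2367, 67)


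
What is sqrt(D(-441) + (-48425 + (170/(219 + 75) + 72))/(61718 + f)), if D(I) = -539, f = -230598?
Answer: I*sqrt(423480149474610)/886620 ≈ 23.21*I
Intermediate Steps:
sqrt(D(-441) + (-48425 + (170/(219 + 75) + 72))/(61718 + f)) = sqrt(-539 + (-48425 + (170/(219 + 75) + 72))/(61718 - 230598)) = sqrt(-539 + (-48425 + (170/294 + 72))/(-168880)) = sqrt(-539 + (-48425 + (170*(1/294) + 72))*(-1/168880)) = sqrt(-539 + (-48425 + (85/147 + 72))*(-1/168880)) = sqrt(-539 + (-48425 + 10669/147)*(-1/168880)) = sqrt(-539 - 7107806/147*(-1/168880)) = sqrt(-539 + 3553903/12412680) = sqrt(-6686880617/12412680) = I*sqrt(423480149474610)/886620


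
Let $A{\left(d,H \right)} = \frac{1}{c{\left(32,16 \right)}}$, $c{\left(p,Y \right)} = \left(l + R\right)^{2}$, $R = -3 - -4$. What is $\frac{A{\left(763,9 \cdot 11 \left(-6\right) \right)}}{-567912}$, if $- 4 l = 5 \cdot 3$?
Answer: $- \frac{2}{8589669} \approx -2.3284 \cdot 10^{-7}$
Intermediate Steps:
$R = 1$ ($R = -3 + 4 = 1$)
$l = - \frac{15}{4}$ ($l = - \frac{5 \cdot 3}{4} = \left(- \frac{1}{4}\right) 15 = - \frac{15}{4} \approx -3.75$)
$c{\left(p,Y \right)} = \frac{121}{16}$ ($c{\left(p,Y \right)} = \left(- \frac{15}{4} + 1\right)^{2} = \left(- \frac{11}{4}\right)^{2} = \frac{121}{16}$)
$A{\left(d,H \right)} = \frac{16}{121}$ ($A{\left(d,H \right)} = \frac{1}{\frac{121}{16}} = \frac{16}{121}$)
$\frac{A{\left(763,9 \cdot 11 \left(-6\right) \right)}}{-567912} = \frac{16}{121 \left(-567912\right)} = \frac{16}{121} \left(- \frac{1}{567912}\right) = - \frac{2}{8589669}$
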